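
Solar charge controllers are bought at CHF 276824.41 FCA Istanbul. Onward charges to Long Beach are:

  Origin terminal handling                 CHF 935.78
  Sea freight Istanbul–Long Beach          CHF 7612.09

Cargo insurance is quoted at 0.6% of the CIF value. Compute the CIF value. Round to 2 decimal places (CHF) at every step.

CIF value: CHF 287094.85

Let C be the CIF value. C = FCA price + pre-shipment costs + freight + 0.6% × C
C − 0.6% × C = 276824.41 + 935.78 + 7612.09
0.994 × C = 285372.28
C = 285372.28 / 0.994 = 287094.85
Insurance premium = 0.6% × 287094.85 = 1722.57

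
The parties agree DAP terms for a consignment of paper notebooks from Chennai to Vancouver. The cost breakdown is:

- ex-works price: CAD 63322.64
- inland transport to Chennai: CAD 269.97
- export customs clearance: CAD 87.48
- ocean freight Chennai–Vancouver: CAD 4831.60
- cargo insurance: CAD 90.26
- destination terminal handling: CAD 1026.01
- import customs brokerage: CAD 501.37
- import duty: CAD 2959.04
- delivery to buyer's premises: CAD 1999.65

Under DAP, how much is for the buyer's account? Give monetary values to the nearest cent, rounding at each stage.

DAP: the seller bears all costs to the named destination except import duty and clearance.
Seller's account: goods 63322.64 + inland to port 269.97 + export clearance 87.48 + freight 4831.60 + insurance 90.26 + destination terminal 1026.01 + delivery 1999.65 = 71627.61
Buyer's account: brokerage 501.37 + duty 2959.04 = 3460.41

Buyer's account: CAD 3460.41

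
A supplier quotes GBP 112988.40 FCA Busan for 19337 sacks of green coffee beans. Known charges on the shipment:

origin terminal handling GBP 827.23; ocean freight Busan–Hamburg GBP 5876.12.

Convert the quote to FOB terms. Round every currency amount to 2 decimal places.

Not relevant to the conversion: freight — on the buyer under both terms; not part of either seller's price.
From FCA to FOB, the seller additionally bears: origin terminal.
FOB price = 112988.40 + 827.23 = 113815.63

FOB price: GBP 113815.63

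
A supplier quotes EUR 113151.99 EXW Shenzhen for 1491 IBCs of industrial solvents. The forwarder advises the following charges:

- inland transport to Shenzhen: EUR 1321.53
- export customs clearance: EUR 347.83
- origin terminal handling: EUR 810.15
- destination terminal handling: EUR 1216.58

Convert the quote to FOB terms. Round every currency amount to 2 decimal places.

FOB price: EUR 115631.50

Not relevant to the conversion: destination terminal — on the buyer under both terms; not part of either seller's price.
From EXW to FOB, the seller additionally bears: inland to port, export clearance, origin terminal.
FOB price = 113151.99 + 1321.53 + 347.83 + 810.15 = 115631.50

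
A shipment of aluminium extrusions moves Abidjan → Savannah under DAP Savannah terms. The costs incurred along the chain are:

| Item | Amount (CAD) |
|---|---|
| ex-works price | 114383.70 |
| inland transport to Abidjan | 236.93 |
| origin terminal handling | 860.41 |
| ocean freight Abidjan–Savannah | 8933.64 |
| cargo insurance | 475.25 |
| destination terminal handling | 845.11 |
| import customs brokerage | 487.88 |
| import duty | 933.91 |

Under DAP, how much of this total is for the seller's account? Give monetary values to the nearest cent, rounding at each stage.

DAP: the seller bears all costs to the named destination except import duty and clearance.
Seller's account: goods 114383.70 + inland to port 236.93 + origin terminal 860.41 + freight 8933.64 + insurance 475.25 + destination terminal 845.11 = 125735.04
Buyer's account: brokerage 487.88 + duty 933.91 = 1421.79

Seller's account: CAD 125735.04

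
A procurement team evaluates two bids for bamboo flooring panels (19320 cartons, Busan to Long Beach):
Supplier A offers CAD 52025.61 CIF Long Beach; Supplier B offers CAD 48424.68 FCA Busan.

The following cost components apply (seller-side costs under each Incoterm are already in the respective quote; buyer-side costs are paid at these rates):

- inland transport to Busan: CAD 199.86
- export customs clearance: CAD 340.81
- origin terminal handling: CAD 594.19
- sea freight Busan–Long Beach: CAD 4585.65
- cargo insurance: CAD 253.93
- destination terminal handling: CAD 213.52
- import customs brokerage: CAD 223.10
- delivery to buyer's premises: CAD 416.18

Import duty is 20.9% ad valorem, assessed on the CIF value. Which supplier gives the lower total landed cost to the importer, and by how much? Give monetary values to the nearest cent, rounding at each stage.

Supplier A is cheaper by CAD 2215.91

Supplier A (CIF):
The CIF price already equals the CIF value: 52025.61
Import duty = 52025.61 × 20.9% = 10873.35
Buyer bears (A): 213.52 + 223.10 + 416.18 = 852.80
Landed cost (A) = invoice 52025.61 + 852.80 + duty 10873.35 = 63751.76
Supplier B (FCA):
CIF value = FCA price + origin terminal + freight + insurance = 48424.68 + 594.19 + 4585.65 + 253.93 = 53858.45
Import duty = 53858.45 × 20.9% = 11256.42
Buyer bears (B): 594.19 + 4585.65 + 253.93 + 213.52 + 223.10 + 416.18 = 6286.57
Landed cost (B) = invoice 48424.68 + 6286.57 + duty 11256.42 = 65967.67
Difference = |63751.76 − 65967.67| = 2215.91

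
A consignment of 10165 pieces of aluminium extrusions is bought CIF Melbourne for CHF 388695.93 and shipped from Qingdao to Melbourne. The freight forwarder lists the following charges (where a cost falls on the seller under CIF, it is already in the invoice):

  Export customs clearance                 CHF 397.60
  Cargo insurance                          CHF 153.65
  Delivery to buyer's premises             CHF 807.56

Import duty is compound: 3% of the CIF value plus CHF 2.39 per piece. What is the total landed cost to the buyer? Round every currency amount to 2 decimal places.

Total landed cost: CHF 425458.72

CIF: the seller pays costs through ocean freight and marine insurance to the destination port.
Already in the invoice (seller's account under CIF): export clearance, insurance — exclude.
The CIF price already equals the CIF value: 388695.93
Ad valorem component: 388695.93 × 3% = 11660.88
Specific component: 10165 × 2.39 = 24294.35
Import duty = 11660.88 + 24294.35 = 35955.23
Buyer bears: delivery 807.56 + duty 35955.23 = 36762.79
Landed cost = invoice 388695.93 + 36762.79 = 425458.72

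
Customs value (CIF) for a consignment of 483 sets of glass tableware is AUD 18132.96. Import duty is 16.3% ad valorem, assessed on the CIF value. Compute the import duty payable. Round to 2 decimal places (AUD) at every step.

Import duty = 18132.96 × 16.3% = 2955.67

Import duty: AUD 2955.67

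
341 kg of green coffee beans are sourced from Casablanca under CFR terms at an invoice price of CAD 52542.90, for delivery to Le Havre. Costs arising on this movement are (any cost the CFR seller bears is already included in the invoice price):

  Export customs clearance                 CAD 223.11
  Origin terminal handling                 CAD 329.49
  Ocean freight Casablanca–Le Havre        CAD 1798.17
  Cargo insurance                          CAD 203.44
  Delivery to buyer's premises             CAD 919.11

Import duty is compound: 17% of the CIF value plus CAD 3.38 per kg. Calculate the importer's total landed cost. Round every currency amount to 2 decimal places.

CFR: the seller pays costs through ocean freight to the destination port, but not insurance.
Already in the invoice (seller's account under CFR): export clearance, origin terminal, freight — exclude.
CIF value = CFR price + insurance = 52542.90 + 203.44 = 52746.34
Ad valorem component: 52746.34 × 17% = 8966.88
Specific component: 341 × 3.38 = 1152.58
Import duty = 8966.88 + 1152.58 = 10119.46
Buyer bears: insurance 203.44 + delivery 919.11 + duty 10119.46 = 11242.01
Landed cost = invoice 52542.90 + 11242.01 = 63784.91

Total landed cost: CAD 63784.91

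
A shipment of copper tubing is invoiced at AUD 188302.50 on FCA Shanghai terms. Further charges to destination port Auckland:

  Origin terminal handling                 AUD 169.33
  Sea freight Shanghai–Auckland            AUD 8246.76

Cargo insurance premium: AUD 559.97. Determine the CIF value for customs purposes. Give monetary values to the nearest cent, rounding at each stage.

CIF value: AUD 197278.56

CIF = FCA price + pre-shipment costs + freight + insurance
CIF = 188302.50 + 169.33 + 8246.76 + 559.97 = 197278.56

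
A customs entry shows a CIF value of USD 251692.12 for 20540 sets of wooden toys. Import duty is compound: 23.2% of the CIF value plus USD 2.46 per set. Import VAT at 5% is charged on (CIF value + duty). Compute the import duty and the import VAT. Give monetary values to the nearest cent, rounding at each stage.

Ad valorem component: 251692.12 × 23.2% = 58392.57
Specific component: 20540 × 2.46 = 50528.40
Import duty = 58392.57 + 50528.40 = 108920.97
VAT base = CIF + duty = 251692.12 + 108920.97 = 360613.09
Import VAT = 360613.09 × 5% = 18030.65

Import duty: USD 108920.97; import VAT: USD 18030.65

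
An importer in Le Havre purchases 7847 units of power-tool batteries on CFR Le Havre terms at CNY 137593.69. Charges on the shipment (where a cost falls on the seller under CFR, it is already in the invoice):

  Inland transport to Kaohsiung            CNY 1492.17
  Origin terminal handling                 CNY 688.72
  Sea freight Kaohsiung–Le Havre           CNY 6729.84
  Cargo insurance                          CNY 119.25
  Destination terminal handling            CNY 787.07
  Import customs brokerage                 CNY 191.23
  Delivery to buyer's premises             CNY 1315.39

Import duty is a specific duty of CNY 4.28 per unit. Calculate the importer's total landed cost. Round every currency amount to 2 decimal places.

Total landed cost: CNY 173591.79

CFR: the seller pays costs through ocean freight to the destination port, but not insurance.
Already in the invoice (seller's account under CFR): inland to port, origin terminal, freight — exclude.
CIF value = CFR price + insurance = 137593.69 + 119.25 = 137712.94
Import duty = 7847 × 4.28 = 33585.16
Buyer bears: insurance 119.25 + destination terminal 787.07 + brokerage 191.23 + delivery 1315.39 + duty 33585.16 = 35998.10
Landed cost = invoice 137593.69 + 35998.10 = 173591.79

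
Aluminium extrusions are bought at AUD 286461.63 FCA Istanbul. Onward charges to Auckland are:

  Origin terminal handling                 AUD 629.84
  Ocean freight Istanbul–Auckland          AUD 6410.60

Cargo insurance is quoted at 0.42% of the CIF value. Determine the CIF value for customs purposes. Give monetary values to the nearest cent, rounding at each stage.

Let C be the CIF value. C = FCA price + pre-shipment costs + freight + 0.42% × C
C − 0.42% × C = 286461.63 + 629.84 + 6410.60
0.9958 × C = 293502.07
C = 293502.07 / 0.9958 = 294739.98
Insurance premium = 0.42% × 294739.98 = 1237.91

CIF value: AUD 294739.98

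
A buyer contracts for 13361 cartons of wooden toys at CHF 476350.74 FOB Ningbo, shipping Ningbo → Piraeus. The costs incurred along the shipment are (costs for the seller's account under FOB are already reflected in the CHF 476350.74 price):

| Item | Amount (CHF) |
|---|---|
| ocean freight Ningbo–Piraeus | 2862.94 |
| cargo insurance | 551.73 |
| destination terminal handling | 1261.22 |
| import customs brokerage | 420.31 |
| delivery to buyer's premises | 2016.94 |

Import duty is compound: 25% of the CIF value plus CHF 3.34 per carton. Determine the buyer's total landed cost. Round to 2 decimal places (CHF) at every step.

FOB: the seller bears costs until goods are on board at the origin port; the buyer bears freight, insurance and all costs thereafter.
CIF value = FOB price + freight + insurance = 476350.74 + 2862.94 + 551.73 = 479765.41
Ad valorem component: 479765.41 × 25% = 119941.35
Specific component: 13361 × 3.34 = 44625.74
Import duty = 119941.35 + 44625.74 = 164567.09
Buyer bears: freight 2862.94 + insurance 551.73 + destination terminal 1261.22 + brokerage 420.31 + delivery 2016.94 + duty 164567.09 = 171680.23
Landed cost = invoice 476350.74 + 171680.23 = 648030.97

Total landed cost: CHF 648030.97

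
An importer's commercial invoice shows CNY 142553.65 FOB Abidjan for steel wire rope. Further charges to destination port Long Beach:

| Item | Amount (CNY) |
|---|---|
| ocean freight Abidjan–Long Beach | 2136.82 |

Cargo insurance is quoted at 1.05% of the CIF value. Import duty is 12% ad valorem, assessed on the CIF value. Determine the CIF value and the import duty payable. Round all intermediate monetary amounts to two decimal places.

CIF value: CNY 146225.84; import duty: CNY 17547.10

Let C be the CIF value. C = FOB price + freight + 1.05% × C
C − 1.05% × C = 142553.65 + 2136.82
0.9895 × C = 144690.47
C = 144690.47 / 0.9895 = 146225.84
Insurance premium = 1.05% × 146225.84 = 1535.37
Import duty = 146225.84 × 12% = 17547.10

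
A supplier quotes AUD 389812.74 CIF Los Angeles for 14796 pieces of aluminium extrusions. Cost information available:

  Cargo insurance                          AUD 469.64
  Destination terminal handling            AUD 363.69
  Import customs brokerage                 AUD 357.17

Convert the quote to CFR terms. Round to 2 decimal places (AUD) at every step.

Not relevant to the conversion: destination terminal, brokerage — on the buyer under both terms; not part of either seller's price.
From CIF to CFR, the seller no longer bears: insurance.
CFR price = 389812.74 − 469.64 = 389343.10

CFR price: AUD 389343.10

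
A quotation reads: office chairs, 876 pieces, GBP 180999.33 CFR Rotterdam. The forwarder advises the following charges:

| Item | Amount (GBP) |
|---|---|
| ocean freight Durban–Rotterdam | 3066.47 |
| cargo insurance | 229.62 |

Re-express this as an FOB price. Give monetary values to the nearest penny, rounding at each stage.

Not relevant to the conversion: insurance — on the buyer under both terms; not part of either seller's price.
From CFR to FOB, the seller no longer bears: freight.
FOB price = 180999.33 − 3066.47 = 177932.86

FOB price: GBP 177932.86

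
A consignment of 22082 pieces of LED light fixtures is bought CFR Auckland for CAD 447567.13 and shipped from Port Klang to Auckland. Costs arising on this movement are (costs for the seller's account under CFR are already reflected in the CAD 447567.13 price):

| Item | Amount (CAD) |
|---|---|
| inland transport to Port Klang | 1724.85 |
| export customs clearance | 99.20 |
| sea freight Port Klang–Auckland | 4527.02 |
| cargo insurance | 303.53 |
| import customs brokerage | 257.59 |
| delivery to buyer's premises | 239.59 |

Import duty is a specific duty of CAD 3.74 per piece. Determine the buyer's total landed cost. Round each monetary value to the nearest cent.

CFR: the seller pays costs through ocean freight to the destination port, but not insurance.
Already in the invoice (seller's account under CFR): inland to port, export clearance, freight — exclude.
CIF value = CFR price + insurance = 447567.13 + 303.53 = 447870.66
Import duty = 22082 × 3.74 = 82586.68
Buyer bears: insurance 303.53 + brokerage 257.59 + delivery 239.59 + duty 82586.68 = 83387.39
Landed cost = invoice 447567.13 + 83387.39 = 530954.52

Total landed cost: CAD 530954.52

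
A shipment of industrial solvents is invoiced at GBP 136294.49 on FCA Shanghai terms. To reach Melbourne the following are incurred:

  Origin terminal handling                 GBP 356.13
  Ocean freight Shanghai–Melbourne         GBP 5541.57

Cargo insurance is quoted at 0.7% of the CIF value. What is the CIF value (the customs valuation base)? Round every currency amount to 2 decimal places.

Let C be the CIF value. C = FCA price + pre-shipment costs + freight + 0.7% × C
C − 0.7% × C = 136294.49 + 356.13 + 5541.57
0.993 × C = 142192.19
C = 142192.19 / 0.993 = 143194.55
Insurance premium = 0.7% × 143194.55 = 1002.36

CIF value: GBP 143194.55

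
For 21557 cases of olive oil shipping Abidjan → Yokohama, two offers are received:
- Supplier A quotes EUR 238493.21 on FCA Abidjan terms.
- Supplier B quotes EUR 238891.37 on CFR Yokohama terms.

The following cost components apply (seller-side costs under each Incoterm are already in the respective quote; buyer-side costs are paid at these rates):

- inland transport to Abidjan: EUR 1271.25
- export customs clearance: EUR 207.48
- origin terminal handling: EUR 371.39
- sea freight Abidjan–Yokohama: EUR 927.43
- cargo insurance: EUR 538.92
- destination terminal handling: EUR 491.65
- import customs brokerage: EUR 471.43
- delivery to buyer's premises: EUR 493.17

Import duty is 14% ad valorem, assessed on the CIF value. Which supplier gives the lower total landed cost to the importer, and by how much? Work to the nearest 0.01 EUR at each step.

Supplier B is cheaper by EUR 1026.75

Supplier A (FCA):
CIF value = FCA price + origin terminal + freight + insurance = 238493.21 + 371.39 + 927.43 + 538.92 = 240330.95
Import duty = 240330.95 × 14% = 33646.33
Buyer bears (A): 371.39 + 927.43 + 538.92 + 491.65 + 471.43 + 493.17 = 3293.99
Landed cost (A) = invoice 238493.21 + 3293.99 + duty 33646.33 = 275433.53
Supplier B (CFR):
CIF value = CFR price + insurance = 238891.37 + 538.92 = 239430.29
Import duty = 239430.29 × 14% = 33520.24
Buyer bears (B): 538.92 + 491.65 + 471.43 + 493.17 = 1995.17
Landed cost (B) = invoice 238891.37 + 1995.17 + duty 33520.24 = 274406.78
Difference = |275433.53 − 274406.78| = 1026.75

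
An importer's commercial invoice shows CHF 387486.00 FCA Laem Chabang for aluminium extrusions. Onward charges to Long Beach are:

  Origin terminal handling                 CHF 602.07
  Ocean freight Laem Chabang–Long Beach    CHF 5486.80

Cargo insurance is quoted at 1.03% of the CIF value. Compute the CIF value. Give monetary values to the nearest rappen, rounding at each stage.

CIF value: CHF 397670.88

Let C be the CIF value. C = FCA price + pre-shipment costs + freight + 1.03% × C
C − 1.03% × C = 387486.00 + 602.07 + 5486.80
0.9897 × C = 393574.87
C = 393574.87 / 0.9897 = 397670.88
Insurance premium = 1.03% × 397670.88 = 4096.01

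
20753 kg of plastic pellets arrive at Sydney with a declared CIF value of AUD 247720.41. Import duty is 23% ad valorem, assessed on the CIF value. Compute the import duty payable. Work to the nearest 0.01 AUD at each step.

Import duty = 247720.41 × 23% = 56975.69

Import duty: AUD 56975.69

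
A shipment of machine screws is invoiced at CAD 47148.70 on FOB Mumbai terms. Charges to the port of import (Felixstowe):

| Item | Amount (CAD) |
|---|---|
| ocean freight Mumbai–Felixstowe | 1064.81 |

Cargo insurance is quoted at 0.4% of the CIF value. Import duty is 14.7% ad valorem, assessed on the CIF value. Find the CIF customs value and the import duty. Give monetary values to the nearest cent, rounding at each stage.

CIF value: CAD 48407.14; import duty: CAD 7115.85

Let C be the CIF value. C = FOB price + freight + 0.4% × C
C − 0.4% × C = 47148.70 + 1064.81
0.996 × C = 48213.51
C = 48213.51 / 0.996 = 48407.14
Insurance premium = 0.4% × 48407.14 = 193.63
Import duty = 48407.14 × 14.7% = 7115.85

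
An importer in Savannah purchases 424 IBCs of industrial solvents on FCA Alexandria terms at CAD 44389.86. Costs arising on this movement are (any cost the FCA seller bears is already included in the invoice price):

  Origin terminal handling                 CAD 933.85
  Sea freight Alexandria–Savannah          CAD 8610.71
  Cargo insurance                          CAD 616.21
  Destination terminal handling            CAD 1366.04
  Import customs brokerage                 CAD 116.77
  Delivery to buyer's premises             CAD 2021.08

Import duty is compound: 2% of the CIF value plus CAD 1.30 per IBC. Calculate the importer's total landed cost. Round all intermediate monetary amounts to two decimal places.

FCA: the seller delivers export-cleared goods to the carrier; the buyer bears costs from that point.
CIF value = FCA price + origin terminal + freight + insurance = 44389.86 + 933.85 + 8610.71 + 616.21 = 54550.63
Ad valorem component: 54550.63 × 2% = 1091.01
Specific component: 424 × 1.30 = 551.20
Import duty = 1091.01 + 551.20 = 1642.21
Buyer bears: origin terminal 933.85 + freight 8610.71 + insurance 616.21 + destination terminal 1366.04 + brokerage 116.77 + delivery 2021.08 + duty 1642.21 = 15306.87
Landed cost = invoice 44389.86 + 15306.87 = 59696.73

Total landed cost: CAD 59696.73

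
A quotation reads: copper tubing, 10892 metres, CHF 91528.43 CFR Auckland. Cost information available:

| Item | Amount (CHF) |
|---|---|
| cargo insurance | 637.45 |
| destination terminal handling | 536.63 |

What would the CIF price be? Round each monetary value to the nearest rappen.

CIF price: CHF 92165.88

Not relevant to the conversion: destination terminal — on the buyer under both terms; not part of either seller's price.
From CFR to CIF, the seller additionally bears: insurance.
CIF price = 91528.43 + 637.45 = 92165.88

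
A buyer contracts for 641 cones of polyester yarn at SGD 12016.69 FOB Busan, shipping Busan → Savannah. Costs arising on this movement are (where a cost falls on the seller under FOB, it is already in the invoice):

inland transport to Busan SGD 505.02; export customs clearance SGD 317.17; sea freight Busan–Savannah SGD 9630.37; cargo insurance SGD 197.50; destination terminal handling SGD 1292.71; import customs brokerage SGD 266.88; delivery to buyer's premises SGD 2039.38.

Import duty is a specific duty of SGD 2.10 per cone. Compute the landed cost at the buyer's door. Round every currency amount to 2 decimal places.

Total landed cost: SGD 26789.63

FOB: the seller bears costs until goods are on board at the origin port; the buyer bears freight, insurance and all costs thereafter.
Already in the invoice (seller's account under FOB): inland to port, export clearance — exclude.
CIF value = FOB price + freight + insurance = 12016.69 + 9630.37 + 197.50 = 21844.56
Import duty = 641 × 2.10 = 1346.10
Buyer bears: freight 9630.37 + insurance 197.50 + destination terminal 1292.71 + brokerage 266.88 + delivery 2039.38 + duty 1346.10 = 14772.94
Landed cost = invoice 12016.69 + 14772.94 = 26789.63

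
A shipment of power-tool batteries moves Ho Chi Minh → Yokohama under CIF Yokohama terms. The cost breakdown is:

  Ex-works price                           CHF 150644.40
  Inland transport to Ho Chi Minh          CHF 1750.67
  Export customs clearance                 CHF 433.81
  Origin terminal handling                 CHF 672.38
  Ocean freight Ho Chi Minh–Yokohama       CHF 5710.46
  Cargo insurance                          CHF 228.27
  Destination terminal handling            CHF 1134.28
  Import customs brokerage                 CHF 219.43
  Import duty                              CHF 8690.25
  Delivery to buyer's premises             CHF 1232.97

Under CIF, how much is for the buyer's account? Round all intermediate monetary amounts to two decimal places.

CIF: the seller pays costs through ocean freight and marine insurance to the destination port.
Seller's account: goods 150644.40 + inland to port 1750.67 + export clearance 433.81 + origin terminal 672.38 + freight 5710.46 + insurance 228.27 = 159439.99
Buyer's account: destination terminal 1134.28 + brokerage 219.43 + duty 8690.25 + delivery 1232.97 = 11276.93

Buyer's account: CHF 11276.93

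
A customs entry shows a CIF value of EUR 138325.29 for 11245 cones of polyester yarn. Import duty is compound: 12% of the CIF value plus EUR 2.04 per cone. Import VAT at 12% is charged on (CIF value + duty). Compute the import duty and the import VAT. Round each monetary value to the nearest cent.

Import duty: EUR 39538.83; import VAT: EUR 21343.69

Ad valorem component: 138325.29 × 12% = 16599.03
Specific component: 11245 × 2.04 = 22939.80
Import duty = 16599.03 + 22939.80 = 39538.83
VAT base = CIF + duty = 138325.29 + 39538.83 = 177864.12
Import VAT = 177864.12 × 12% = 21343.69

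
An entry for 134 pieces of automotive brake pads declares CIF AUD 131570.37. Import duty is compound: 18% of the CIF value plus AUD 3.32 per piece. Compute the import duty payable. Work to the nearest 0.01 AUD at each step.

Ad valorem component: 131570.37 × 18% = 23682.67
Specific component: 134 × 3.32 = 444.88
Import duty = 23682.67 + 444.88 = 24127.55

Import duty: AUD 24127.55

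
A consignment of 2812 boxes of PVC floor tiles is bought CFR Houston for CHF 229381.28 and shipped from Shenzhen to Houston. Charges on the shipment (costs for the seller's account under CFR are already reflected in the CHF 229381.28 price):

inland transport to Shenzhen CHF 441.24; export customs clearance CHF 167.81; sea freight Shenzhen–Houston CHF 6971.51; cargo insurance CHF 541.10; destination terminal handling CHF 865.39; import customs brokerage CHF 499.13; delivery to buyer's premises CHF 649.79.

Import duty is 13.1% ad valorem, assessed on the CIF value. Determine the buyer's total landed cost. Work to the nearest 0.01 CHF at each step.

Total landed cost: CHF 262056.52

CFR: the seller pays costs through ocean freight to the destination port, but not insurance.
Already in the invoice (seller's account under CFR): inland to port, export clearance, freight — exclude.
CIF value = CFR price + insurance = 229381.28 + 541.10 = 229922.38
Import duty = 229922.38 × 13.1% = 30119.83
Buyer bears: insurance 541.10 + destination terminal 865.39 + brokerage 499.13 + delivery 649.79 + duty 30119.83 = 32675.24
Landed cost = invoice 229381.28 + 32675.24 = 262056.52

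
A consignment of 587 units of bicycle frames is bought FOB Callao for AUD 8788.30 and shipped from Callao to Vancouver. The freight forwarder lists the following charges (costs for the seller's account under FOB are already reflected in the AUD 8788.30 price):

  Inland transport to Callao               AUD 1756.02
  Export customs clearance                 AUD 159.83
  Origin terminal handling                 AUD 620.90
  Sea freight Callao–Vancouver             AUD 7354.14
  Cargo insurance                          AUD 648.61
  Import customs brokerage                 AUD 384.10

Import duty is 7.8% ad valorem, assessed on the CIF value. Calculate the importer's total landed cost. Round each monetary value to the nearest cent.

FOB: the seller bears costs until goods are on board at the origin port; the buyer bears freight, insurance and all costs thereafter.
Already in the invoice (seller's account under FOB): inland to port, export clearance, origin terminal — exclude.
CIF value = FOB price + freight + insurance = 8788.30 + 7354.14 + 648.61 = 16791.05
Import duty = 16791.05 × 7.8% = 1309.70
Buyer bears: freight 7354.14 + insurance 648.61 + brokerage 384.10 + duty 1309.70 = 9696.55
Landed cost = invoice 8788.30 + 9696.55 = 18484.85

Total landed cost: AUD 18484.85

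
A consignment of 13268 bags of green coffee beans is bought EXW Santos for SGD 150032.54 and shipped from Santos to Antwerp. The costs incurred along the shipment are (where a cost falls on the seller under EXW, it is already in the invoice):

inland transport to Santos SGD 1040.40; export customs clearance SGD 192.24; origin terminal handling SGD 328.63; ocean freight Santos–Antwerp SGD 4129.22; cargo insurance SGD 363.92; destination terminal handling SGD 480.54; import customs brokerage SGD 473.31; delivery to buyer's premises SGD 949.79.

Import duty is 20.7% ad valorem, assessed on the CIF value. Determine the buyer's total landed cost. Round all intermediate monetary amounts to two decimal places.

Total landed cost: SGD 190300.59

EXW: the seller makes goods available at their premises; the buyer bears all onward costs.
CIF value = EXW price + inland to port + export clearance + origin terminal + freight + insurance = 150032.54 + 1040.40 + 192.24 + 328.63 + 4129.22 + 363.92 = 156086.95
Import duty = 156086.95 × 20.7% = 32310.00
Buyer bears: inland to port 1040.40 + export clearance 192.24 + origin terminal 328.63 + freight 4129.22 + insurance 363.92 + destination terminal 480.54 + brokerage 473.31 + delivery 949.79 + duty 32310.00 = 40268.05
Landed cost = invoice 150032.54 + 40268.05 = 190300.59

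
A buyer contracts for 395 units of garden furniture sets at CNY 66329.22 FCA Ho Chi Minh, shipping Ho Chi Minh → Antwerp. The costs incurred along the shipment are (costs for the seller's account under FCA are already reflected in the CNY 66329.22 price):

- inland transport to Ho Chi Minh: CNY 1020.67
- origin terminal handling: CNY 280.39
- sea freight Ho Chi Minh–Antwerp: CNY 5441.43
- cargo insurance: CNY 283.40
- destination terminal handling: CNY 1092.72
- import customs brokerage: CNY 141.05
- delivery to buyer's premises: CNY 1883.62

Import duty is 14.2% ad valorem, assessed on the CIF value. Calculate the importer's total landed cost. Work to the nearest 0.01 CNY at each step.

FCA: the seller delivers export-cleared goods to the carrier; the buyer bears costs from that point.
Already in the invoice (seller's account under FCA): inland to port — exclude.
CIF value = FCA price + origin terminal + freight + insurance = 66329.22 + 280.39 + 5441.43 + 283.40 = 72334.44
Import duty = 72334.44 × 14.2% = 10271.49
Buyer bears: origin terminal 280.39 + freight 5441.43 + insurance 283.40 + destination terminal 1092.72 + brokerage 141.05 + delivery 1883.62 + duty 10271.49 = 19394.10
Landed cost = invoice 66329.22 + 19394.10 = 85723.32

Total landed cost: CNY 85723.32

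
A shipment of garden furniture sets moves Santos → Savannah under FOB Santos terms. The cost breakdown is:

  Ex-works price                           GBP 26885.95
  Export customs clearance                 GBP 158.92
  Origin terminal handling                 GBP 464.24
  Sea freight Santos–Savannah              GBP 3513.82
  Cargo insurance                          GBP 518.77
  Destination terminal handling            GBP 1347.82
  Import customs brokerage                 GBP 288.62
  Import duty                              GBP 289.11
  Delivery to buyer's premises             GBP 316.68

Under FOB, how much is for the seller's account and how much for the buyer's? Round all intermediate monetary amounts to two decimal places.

FOB: the seller bears costs until goods are on board at the origin port; the buyer bears freight, insurance and all costs thereafter.
Seller's account: goods 26885.95 + export clearance 158.92 + origin terminal 464.24 = 27509.11
Buyer's account: freight 3513.82 + insurance 518.77 + destination terminal 1347.82 + brokerage 288.62 + duty 289.11 + delivery 316.68 = 6274.82

Seller: GBP 27509.11; buyer: GBP 6274.82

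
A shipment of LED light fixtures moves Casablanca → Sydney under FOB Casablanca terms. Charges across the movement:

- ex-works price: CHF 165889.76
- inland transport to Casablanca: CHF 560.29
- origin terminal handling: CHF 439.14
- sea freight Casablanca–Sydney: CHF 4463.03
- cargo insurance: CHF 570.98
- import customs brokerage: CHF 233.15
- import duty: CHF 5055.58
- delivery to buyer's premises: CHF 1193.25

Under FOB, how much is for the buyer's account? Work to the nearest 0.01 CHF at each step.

Buyer's account: CHF 11515.99

FOB: the seller bears costs until goods are on board at the origin port; the buyer bears freight, insurance and all costs thereafter.
Seller's account: goods 165889.76 + inland to port 560.29 + origin terminal 439.14 = 166889.19
Buyer's account: freight 4463.03 + insurance 570.98 + brokerage 233.15 + duty 5055.58 + delivery 1193.25 = 11515.99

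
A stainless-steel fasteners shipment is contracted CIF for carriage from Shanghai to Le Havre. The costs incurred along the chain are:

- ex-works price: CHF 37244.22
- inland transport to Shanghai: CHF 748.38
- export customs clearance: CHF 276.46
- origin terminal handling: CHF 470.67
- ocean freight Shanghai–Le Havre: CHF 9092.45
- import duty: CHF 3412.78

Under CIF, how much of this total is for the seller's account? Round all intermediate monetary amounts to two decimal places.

CIF: the seller pays costs through ocean freight and marine insurance to the destination port.
Seller's account: goods 37244.22 + inland to port 748.38 + export clearance 276.46 + origin terminal 470.67 + freight 9092.45 = 47832.18
Buyer's account: duty 3412.78 = 3412.78

Seller's account: CHF 47832.18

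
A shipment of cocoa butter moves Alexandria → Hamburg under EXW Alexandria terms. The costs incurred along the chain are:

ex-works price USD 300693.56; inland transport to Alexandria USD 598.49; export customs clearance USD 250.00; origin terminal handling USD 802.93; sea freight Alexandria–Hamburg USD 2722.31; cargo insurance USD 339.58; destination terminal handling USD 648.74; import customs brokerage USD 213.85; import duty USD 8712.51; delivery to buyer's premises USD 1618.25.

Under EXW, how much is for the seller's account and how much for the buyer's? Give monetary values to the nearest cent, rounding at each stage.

EXW: the seller makes goods available at their premises; the buyer bears all onward costs.
Seller's account: goods 300693.56 = 300693.56
Buyer's account: inland to port 598.49 + export clearance 250.00 + origin terminal 802.93 + freight 2722.31 + insurance 339.58 + destination terminal 648.74 + brokerage 213.85 + duty 8712.51 + delivery 1618.25 = 15906.66

Seller: USD 300693.56; buyer: USD 15906.66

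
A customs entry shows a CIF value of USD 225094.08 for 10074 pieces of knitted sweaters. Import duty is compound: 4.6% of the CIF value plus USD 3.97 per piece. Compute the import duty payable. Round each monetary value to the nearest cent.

Import duty: USD 50348.11

Ad valorem component: 225094.08 × 4.6% = 10354.33
Specific component: 10074 × 3.97 = 39993.78
Import duty = 10354.33 + 39993.78 = 50348.11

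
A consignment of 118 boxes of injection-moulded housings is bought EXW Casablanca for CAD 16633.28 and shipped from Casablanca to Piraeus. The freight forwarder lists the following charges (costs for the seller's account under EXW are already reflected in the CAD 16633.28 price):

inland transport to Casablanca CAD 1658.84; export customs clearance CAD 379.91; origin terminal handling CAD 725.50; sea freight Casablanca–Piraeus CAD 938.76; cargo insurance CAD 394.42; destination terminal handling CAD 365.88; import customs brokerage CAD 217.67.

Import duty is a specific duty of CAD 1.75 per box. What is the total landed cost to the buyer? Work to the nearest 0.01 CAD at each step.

EXW: the seller makes goods available at their premises; the buyer bears all onward costs.
CIF value = EXW price + inland to port + export clearance + origin terminal + freight + insurance = 16633.28 + 1658.84 + 379.91 + 725.50 + 938.76 + 394.42 = 20730.71
Import duty = 118 × 1.75 = 206.50
Buyer bears: inland to port 1658.84 + export clearance 379.91 + origin terminal 725.50 + freight 938.76 + insurance 394.42 + destination terminal 365.88 + brokerage 217.67 + duty 206.50 = 4887.48
Landed cost = invoice 16633.28 + 4887.48 = 21520.76

Total landed cost: CAD 21520.76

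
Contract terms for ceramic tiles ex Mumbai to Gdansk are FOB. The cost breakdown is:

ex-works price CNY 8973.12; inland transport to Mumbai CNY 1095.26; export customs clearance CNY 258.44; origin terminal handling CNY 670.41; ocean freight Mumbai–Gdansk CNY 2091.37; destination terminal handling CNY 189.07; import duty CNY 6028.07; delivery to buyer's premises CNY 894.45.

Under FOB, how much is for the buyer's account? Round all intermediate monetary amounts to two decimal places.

Buyer's account: CNY 9202.96

FOB: the seller bears costs until goods are on board at the origin port; the buyer bears freight, insurance and all costs thereafter.
Seller's account: goods 8973.12 + inland to port 1095.26 + export clearance 258.44 + origin terminal 670.41 = 10997.23
Buyer's account: freight 2091.37 + destination terminal 189.07 + duty 6028.07 + delivery 894.45 = 9202.96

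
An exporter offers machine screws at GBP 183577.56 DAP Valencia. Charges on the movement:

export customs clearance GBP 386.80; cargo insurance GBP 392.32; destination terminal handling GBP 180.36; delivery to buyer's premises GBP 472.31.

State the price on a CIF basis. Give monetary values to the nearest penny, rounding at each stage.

CIF price: GBP 182924.89

Not relevant to the conversion: export clearance, insurance — on the seller under both DAP and CIF; already in the DAP price and stays in the CIF price.
From DAP to CIF, the seller no longer bears: destination terminal, delivery.
CIF price = 183577.56 − 180.36 − 472.31 = 182924.89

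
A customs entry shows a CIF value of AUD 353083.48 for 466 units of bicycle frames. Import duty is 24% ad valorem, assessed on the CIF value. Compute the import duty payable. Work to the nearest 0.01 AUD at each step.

Import duty: AUD 84740.04

Import duty = 353083.48 × 24% = 84740.04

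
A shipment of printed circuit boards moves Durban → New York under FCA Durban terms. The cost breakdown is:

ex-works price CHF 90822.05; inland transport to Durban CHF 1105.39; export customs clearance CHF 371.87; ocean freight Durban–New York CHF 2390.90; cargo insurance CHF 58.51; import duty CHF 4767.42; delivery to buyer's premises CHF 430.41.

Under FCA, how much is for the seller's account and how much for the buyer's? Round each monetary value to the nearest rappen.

Seller: CHF 92299.31; buyer: CHF 7647.24

FCA: the seller delivers export-cleared goods to the carrier; the buyer bears costs from that point.
Seller's account: goods 90822.05 + inland to port 1105.39 + export clearance 371.87 = 92299.31
Buyer's account: freight 2390.90 + insurance 58.51 + duty 4767.42 + delivery 430.41 = 7647.24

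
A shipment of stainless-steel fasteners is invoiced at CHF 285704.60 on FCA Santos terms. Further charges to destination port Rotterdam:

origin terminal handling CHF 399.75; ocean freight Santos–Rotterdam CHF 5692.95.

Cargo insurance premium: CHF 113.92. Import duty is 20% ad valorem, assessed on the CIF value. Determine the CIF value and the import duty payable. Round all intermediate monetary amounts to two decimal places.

CIF value: CHF 291911.22; import duty: CHF 58382.24

CIF = FCA price + pre-shipment costs + freight + insurance
CIF = 285704.60 + 399.75 + 5692.95 + 113.92 = 291911.22
Import duty = 291911.22 × 20% = 58382.24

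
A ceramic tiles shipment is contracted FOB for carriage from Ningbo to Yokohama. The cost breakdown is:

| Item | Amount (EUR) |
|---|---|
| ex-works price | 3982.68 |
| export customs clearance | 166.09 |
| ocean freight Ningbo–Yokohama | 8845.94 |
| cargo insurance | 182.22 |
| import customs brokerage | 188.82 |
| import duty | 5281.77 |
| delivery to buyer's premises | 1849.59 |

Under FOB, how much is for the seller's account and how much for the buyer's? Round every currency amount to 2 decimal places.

Seller: EUR 4148.77; buyer: EUR 16348.34

FOB: the seller bears costs until goods are on board at the origin port; the buyer bears freight, insurance and all costs thereafter.
Seller's account: goods 3982.68 + export clearance 166.09 = 4148.77
Buyer's account: freight 8845.94 + insurance 182.22 + brokerage 188.82 + duty 5281.77 + delivery 1849.59 = 16348.34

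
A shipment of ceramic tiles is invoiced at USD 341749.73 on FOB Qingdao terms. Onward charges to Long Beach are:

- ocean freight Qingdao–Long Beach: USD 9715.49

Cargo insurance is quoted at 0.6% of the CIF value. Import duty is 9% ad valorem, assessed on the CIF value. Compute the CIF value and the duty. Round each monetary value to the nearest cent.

CIF value: USD 353586.74; import duty: USD 31822.81

Let C be the CIF value. C = FOB price + freight + 0.6% × C
C − 0.6% × C = 341749.73 + 9715.49
0.994 × C = 351465.22
C = 351465.22 / 0.994 = 353586.74
Insurance premium = 0.6% × 353586.74 = 2121.52
Import duty = 353586.74 × 9% = 31822.81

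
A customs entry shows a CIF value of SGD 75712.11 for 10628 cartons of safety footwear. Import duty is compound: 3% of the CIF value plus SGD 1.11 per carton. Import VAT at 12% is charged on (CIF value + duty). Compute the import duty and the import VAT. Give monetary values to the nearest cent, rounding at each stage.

Import duty: SGD 14068.44; import VAT: SGD 10773.67

Ad valorem component: 75712.11 × 3% = 2271.36
Specific component: 10628 × 1.11 = 11797.08
Import duty = 2271.36 + 11797.08 = 14068.44
VAT base = CIF + duty = 75712.11 + 14068.44 = 89780.55
Import VAT = 89780.55 × 12% = 10773.67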